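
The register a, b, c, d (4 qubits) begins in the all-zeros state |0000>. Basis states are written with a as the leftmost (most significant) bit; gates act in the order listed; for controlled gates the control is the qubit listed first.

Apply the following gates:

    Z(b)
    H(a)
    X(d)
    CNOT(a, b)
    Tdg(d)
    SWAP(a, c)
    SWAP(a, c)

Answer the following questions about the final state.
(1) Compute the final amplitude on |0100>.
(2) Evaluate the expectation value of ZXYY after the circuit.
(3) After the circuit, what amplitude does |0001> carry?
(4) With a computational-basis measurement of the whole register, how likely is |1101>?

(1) |0100> carries amplitude 0 in the final state.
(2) The expectation value of ZXYY is 0.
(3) |0001> carries amplitude -sqrt(2)*exp(3*I*pi/4)/2 in the final state.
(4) A full measurement returns |1101> with probability 1/2.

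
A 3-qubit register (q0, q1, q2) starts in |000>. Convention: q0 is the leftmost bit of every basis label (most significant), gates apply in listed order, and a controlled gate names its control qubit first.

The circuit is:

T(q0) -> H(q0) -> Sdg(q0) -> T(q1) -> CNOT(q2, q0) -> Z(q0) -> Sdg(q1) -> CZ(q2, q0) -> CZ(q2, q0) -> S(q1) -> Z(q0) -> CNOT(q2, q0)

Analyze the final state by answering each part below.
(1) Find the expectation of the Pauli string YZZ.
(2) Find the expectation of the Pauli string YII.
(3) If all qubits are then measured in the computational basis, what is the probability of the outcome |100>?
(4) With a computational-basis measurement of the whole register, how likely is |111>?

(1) The observable YZZ averages to -1. Key observation: gates 5-12 undo each other exactly, leaving only the rest of the circuit to track.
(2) The expectation value of YII is -1.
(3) A full measurement returns |100> with probability 1/2.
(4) Outcome |111> occurs with probability 0.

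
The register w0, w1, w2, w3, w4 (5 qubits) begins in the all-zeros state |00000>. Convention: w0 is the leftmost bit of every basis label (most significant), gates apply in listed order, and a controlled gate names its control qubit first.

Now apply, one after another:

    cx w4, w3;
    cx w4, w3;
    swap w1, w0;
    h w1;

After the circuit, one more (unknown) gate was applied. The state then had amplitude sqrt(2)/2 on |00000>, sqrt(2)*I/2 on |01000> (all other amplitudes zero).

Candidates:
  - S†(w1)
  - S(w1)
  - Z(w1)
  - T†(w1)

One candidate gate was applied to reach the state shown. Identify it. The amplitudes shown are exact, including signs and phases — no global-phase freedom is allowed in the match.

The unique candidate consistent with the amplitudes is S(w1).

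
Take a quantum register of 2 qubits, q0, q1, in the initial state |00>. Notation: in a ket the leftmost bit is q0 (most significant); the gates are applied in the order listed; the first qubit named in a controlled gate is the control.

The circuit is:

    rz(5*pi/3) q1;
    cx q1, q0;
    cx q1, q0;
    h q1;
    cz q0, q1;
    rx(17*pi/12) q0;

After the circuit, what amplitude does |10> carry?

The amplitude on |10> is (sqrt(12 - 6*sqrt(2))/8 + sqrt(2*sqrt(2) + 4)/8)*exp(2*I*pi/3).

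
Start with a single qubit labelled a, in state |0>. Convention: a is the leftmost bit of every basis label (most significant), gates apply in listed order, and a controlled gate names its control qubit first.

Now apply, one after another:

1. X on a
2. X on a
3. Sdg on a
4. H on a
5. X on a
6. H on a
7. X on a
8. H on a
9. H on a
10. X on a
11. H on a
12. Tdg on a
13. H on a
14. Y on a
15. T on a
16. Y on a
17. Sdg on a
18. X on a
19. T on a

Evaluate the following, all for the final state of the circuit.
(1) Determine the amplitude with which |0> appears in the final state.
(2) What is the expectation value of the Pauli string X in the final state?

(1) The amplitude on |0> is -I/2 + exp(I*pi/4)/2. Key observation: the block from step 6 through step 11 cancels to the identity and can be dropped.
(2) In the final state, X has expectation 0.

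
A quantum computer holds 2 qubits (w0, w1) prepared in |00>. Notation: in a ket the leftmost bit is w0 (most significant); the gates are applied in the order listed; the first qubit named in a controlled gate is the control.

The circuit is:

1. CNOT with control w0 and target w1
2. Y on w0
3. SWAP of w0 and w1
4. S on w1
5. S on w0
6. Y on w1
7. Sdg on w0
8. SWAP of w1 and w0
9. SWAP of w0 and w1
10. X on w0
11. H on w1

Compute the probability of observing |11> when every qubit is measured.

The probability of measuring |11> is 1/2.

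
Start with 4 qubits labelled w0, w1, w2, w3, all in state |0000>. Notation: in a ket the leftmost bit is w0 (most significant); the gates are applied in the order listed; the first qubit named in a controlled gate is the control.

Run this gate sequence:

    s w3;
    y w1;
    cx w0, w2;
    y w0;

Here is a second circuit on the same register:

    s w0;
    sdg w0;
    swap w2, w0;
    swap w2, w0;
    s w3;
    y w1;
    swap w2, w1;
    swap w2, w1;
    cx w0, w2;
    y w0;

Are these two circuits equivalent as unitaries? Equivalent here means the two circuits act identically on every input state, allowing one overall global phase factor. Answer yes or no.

Yes — the two circuits implement the same unitary up to a global phase.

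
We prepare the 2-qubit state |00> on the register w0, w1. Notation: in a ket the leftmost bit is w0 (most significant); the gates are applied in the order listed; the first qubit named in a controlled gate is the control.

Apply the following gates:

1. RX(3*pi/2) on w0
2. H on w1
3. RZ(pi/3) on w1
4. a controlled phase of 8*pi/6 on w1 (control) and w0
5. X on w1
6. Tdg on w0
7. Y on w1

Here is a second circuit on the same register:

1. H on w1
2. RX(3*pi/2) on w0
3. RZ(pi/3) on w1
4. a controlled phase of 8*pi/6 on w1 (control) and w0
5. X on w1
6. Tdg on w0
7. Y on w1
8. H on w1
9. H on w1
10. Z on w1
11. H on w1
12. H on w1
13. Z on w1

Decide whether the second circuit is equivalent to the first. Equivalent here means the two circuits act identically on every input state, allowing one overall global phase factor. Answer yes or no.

Yes, they are equivalent — the unitaries differ by at most a global phase.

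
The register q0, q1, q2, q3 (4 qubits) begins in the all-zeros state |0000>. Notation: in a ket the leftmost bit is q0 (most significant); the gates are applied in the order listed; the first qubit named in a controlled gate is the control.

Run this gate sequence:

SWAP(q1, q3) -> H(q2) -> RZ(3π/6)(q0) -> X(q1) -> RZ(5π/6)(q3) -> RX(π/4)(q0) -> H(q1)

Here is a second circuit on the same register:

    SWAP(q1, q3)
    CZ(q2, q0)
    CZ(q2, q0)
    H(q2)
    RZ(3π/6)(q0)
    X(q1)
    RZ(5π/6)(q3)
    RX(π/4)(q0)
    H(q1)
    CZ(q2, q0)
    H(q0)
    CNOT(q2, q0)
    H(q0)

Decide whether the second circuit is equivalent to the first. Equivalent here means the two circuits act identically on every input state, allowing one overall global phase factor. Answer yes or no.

Yes — the two circuits implement the same unitary up to a global phase.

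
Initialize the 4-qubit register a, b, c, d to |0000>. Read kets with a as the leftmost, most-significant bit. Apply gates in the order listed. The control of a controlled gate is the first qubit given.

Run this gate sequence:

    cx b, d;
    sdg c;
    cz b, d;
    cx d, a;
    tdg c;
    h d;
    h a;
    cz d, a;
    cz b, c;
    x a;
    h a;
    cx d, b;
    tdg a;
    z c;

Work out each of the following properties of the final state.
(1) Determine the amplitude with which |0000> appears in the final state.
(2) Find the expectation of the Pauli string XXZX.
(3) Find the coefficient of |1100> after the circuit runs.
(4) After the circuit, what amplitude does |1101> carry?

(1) |0000> carries amplitude sqrt(2)/2 in the final state.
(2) In the final state, XXZX has expectation -sqrt(2)/2.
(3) The amplitude on |1100> is 0.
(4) The final state's coefficient on |1101> equals sqrt(2)*exp(3*I*pi/4)/2.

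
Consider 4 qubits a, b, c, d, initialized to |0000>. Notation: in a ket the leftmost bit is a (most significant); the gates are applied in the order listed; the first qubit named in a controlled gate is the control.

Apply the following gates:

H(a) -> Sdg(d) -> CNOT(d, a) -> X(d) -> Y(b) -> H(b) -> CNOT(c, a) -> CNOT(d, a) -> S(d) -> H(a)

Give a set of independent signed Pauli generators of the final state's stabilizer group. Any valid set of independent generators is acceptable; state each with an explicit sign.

The stabilizer group can be generated by -IXII, +ZIII, +IIZI, -IIIZ, among other valid generating sets.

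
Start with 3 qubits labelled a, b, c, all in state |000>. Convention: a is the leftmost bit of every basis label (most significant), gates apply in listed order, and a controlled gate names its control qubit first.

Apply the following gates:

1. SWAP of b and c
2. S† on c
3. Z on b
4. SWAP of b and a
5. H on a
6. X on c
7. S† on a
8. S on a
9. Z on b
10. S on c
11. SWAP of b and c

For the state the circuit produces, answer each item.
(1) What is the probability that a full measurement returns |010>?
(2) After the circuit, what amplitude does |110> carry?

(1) Outcome |010> occurs with probability 1/2.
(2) |110> carries amplitude sqrt(2)*I/2 in the final state.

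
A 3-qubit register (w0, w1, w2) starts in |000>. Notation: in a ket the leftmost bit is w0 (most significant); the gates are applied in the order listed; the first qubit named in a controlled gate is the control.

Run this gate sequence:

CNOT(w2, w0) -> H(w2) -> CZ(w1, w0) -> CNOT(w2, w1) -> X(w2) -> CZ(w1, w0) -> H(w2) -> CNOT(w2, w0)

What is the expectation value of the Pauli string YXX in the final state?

In the final state, YXX has expectation 0.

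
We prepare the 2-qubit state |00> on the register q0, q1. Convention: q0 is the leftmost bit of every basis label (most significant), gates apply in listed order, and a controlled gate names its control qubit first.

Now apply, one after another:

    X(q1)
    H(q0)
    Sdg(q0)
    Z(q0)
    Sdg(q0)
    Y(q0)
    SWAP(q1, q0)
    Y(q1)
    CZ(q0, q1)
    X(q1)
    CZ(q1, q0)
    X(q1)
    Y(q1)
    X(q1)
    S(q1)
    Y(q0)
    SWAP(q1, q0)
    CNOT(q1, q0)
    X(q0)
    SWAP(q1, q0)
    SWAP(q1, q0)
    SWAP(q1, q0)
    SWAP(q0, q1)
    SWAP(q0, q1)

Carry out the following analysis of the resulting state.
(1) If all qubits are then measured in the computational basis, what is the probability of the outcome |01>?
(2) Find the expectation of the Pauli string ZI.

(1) A full measurement returns |01> with probability 1/2.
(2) The expectation value of ZI is 1.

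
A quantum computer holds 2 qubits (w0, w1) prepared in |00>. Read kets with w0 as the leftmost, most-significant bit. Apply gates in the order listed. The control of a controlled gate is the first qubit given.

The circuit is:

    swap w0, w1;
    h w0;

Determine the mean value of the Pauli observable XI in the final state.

The observable XI averages to 1.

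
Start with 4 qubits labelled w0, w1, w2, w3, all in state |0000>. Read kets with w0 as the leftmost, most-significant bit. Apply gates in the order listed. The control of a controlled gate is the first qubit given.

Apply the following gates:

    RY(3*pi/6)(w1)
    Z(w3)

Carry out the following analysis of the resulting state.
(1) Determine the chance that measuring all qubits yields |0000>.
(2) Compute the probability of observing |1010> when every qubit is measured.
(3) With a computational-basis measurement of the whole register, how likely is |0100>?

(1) The probability of measuring |0000> is 1/2.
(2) The probability of measuring |1010> is 0.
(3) Outcome |0100> occurs with probability 1/2.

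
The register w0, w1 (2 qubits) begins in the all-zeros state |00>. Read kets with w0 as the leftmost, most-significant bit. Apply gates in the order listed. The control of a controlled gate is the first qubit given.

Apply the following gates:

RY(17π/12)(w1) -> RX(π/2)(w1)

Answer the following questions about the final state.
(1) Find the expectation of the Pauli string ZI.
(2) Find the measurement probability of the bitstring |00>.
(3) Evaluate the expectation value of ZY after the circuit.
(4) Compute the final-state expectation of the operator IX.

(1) The expectation value of ZI is 1.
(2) The probability of measuring |00> is 1/2.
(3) The observable ZY averages to -sqrt(2)/4 + sqrt(6)/4.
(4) In the final state, IX has expectation -sqrt(6)/4 - sqrt(2)/4.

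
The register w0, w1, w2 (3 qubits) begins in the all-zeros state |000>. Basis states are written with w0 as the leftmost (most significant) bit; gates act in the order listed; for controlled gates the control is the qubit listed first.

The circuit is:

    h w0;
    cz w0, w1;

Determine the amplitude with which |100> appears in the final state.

|100> carries amplitude sqrt(2)/2 in the final state.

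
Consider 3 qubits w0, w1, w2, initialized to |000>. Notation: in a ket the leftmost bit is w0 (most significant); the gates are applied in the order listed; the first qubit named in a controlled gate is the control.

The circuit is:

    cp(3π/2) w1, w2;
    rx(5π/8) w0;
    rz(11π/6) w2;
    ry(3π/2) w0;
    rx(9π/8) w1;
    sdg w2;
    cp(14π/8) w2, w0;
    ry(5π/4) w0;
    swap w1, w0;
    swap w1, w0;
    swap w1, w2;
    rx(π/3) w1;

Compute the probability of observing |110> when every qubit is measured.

Outcome |110> occurs with probability -sqrt(1/2 - sqrt(2)/4)*sqrt(sqrt(2)/4 + 1/2)*sin(5*pi/16)**2*cos(7*pi/16)**2/4 + sqrt(1/2 - sqrt(2)/4)*sqrt(sqrt(2)/4 + 1/2)*cos(5*pi/16)**2*cos(7*pi/16)**2/4 + cos(5*pi/16)**2*cos(7*pi/16)**2/8 + sin(5*pi/16)**2*cos(7*pi/16)**2/8.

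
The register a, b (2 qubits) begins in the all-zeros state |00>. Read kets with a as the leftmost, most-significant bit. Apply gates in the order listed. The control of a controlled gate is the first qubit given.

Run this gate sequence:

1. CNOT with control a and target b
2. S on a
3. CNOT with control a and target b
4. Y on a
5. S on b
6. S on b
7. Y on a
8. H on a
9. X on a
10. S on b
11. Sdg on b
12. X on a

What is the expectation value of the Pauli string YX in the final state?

The observable YX averages to 0. Key observation: gates 9-12 undo each other exactly, leaving only the rest of the circuit to track.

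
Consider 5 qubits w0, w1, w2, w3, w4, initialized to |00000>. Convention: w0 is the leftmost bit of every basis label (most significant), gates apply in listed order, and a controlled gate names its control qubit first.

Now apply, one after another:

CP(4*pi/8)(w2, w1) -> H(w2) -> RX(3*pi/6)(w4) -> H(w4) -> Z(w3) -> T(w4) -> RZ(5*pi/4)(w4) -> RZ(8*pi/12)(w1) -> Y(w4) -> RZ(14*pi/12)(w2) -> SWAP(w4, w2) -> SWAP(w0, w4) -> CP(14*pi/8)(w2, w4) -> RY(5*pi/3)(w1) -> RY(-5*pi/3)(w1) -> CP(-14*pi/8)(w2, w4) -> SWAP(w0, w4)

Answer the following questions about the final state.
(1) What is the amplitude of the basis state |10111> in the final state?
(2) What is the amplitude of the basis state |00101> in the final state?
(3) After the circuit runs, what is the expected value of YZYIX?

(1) The final state's coefficient on |10111> equals 0.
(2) |00101> carries amplitude sqrt(2)*(1 - I)*exp(I*pi/8)/4 in the final state.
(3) In the final state, YZYIX has expectation 0.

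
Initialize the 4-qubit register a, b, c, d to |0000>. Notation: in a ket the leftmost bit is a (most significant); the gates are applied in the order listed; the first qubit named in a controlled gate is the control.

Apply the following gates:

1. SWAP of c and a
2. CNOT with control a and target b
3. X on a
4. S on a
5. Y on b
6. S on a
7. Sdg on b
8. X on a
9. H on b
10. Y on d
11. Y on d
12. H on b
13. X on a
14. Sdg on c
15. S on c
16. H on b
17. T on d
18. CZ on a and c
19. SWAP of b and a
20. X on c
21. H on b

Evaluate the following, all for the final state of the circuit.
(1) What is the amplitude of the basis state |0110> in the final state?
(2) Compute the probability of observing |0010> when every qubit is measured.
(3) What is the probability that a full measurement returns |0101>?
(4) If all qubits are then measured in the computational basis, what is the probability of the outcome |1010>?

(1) |0110> carries amplitude 1/2 in the final state. Key observation: gates 8-13 undo each other exactly, leaving only the rest of the circuit to track.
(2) A full measurement returns |0010> with probability 1/4.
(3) The probability of measuring |0101> is 0.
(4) A full measurement returns |1010> with probability 1/4.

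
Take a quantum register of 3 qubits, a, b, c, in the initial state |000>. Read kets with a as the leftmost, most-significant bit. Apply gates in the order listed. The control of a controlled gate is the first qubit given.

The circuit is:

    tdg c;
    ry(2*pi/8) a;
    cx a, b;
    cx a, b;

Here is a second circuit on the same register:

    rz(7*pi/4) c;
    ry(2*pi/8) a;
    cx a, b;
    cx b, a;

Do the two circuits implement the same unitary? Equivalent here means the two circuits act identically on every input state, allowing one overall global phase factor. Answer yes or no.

No, they are not equivalent — no single phase factor reconciles the two unitaries.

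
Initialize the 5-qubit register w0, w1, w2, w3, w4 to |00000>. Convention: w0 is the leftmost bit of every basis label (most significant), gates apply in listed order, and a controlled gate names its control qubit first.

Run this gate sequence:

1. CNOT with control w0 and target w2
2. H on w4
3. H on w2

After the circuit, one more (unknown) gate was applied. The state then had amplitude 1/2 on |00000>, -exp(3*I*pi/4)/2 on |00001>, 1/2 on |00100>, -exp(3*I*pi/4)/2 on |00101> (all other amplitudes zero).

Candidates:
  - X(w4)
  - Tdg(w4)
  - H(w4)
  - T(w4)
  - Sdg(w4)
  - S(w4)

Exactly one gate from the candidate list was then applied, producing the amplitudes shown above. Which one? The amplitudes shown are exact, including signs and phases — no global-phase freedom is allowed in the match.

The unique candidate consistent with the amplitudes is Tdg(w4).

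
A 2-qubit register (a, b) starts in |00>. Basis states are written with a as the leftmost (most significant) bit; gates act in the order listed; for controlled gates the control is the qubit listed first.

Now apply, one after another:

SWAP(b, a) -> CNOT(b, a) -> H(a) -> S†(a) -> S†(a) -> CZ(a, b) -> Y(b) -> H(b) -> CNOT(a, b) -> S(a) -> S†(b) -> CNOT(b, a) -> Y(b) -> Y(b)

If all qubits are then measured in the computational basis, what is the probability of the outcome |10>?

Outcome |10> occurs with probability 1/4.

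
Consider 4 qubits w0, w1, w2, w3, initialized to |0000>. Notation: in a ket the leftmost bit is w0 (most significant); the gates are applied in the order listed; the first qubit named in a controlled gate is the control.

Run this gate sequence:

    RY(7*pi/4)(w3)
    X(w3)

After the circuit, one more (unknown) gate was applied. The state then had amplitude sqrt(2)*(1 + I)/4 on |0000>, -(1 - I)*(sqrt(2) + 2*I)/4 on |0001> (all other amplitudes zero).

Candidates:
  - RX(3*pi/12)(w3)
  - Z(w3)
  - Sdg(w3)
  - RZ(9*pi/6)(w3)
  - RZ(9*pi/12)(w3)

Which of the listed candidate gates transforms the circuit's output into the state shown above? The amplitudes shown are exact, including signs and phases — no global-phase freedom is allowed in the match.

The applied gate was RX(3*pi/12)(w3).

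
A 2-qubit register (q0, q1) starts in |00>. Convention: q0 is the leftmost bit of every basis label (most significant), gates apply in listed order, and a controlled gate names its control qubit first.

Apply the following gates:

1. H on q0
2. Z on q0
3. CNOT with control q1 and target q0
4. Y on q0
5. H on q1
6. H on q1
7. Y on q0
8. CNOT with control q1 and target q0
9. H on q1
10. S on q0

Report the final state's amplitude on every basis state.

After the circuit, the state carries amplitude 1/2 on |00>, 1/2 on |01>, -I/2 on |10>, -I/2 on |11>. Key observation: the block from step 3 through step 8 cancels to the identity and can be dropped.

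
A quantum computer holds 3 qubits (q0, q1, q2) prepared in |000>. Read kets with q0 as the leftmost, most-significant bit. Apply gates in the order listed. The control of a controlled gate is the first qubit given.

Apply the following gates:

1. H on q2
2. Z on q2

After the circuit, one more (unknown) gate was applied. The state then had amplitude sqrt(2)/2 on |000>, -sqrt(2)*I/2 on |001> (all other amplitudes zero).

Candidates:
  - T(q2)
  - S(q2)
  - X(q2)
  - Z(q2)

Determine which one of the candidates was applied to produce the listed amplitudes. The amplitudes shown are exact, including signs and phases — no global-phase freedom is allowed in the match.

The unique candidate consistent with the amplitudes is S(q2).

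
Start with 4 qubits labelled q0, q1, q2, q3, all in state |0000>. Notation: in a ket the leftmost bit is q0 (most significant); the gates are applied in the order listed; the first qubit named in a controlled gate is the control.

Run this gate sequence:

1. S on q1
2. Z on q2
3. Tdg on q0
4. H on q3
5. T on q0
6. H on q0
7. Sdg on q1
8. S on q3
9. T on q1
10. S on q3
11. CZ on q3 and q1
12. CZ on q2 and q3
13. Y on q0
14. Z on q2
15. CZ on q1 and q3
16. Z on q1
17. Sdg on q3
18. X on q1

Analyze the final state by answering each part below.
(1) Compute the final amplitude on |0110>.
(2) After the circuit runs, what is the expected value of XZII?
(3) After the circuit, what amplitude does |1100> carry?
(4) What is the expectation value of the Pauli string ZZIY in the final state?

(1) The amplitude on |0110> is 0.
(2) The observable XZII averages to 1.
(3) |1100> carries amplitude I/2 in the final state.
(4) The expectation value of ZZIY is 0.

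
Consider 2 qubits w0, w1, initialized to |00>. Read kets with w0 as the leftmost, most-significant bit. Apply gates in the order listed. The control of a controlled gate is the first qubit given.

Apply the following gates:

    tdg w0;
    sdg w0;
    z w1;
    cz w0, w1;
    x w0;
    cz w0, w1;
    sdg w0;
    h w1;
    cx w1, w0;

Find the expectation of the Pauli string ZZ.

In the final state, ZZ has expectation -1.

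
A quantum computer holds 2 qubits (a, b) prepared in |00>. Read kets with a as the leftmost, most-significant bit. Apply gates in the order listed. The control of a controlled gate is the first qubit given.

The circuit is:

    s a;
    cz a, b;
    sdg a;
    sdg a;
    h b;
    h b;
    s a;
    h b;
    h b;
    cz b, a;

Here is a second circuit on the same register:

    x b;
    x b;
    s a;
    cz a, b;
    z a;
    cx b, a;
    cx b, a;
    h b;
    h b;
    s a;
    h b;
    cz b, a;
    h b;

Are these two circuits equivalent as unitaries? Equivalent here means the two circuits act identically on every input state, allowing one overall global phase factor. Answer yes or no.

No: there is an input state on which the two circuits produce genuinely different outputs (not merely differing by a phase).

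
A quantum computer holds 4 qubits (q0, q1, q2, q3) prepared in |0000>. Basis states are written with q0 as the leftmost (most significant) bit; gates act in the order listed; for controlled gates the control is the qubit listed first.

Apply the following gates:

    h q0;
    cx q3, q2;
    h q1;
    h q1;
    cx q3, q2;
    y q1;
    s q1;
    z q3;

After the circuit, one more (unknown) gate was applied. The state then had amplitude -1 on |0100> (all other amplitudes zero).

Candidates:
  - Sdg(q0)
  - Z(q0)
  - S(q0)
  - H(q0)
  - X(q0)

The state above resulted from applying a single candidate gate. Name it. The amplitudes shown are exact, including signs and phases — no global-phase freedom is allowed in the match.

It was H(q0) that produced the state shown. Key observation: the block from step 2 through step 5 cancels to the identity and can be dropped.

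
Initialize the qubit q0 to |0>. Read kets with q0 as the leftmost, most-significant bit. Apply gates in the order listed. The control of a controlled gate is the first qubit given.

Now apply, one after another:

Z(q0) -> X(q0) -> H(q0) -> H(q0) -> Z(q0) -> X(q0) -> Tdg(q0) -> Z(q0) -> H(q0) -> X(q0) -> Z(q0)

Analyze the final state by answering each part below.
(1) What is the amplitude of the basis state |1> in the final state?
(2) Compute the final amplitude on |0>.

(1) The final state's coefficient on |1> equals sqrt(2)/2.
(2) |0> carries amplitude -sqrt(2)/2 in the final state.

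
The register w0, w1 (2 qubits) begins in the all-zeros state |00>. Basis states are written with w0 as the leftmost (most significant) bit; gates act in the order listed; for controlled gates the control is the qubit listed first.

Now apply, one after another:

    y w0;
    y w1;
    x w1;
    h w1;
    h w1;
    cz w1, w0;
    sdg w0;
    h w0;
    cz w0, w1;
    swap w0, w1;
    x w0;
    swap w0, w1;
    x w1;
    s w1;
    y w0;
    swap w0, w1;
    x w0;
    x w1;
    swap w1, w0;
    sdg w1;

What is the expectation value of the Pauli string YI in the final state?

The observable YI averages to 0.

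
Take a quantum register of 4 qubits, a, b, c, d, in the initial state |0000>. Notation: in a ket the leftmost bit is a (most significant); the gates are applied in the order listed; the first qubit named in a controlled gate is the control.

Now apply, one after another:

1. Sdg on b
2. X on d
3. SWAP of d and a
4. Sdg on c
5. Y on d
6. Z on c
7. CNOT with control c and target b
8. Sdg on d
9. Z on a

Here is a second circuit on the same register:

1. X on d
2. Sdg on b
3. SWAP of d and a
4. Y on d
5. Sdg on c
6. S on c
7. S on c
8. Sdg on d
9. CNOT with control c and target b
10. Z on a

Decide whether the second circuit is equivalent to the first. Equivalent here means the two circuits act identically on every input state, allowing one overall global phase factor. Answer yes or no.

Yes — the two circuits implement the same unitary up to a global phase.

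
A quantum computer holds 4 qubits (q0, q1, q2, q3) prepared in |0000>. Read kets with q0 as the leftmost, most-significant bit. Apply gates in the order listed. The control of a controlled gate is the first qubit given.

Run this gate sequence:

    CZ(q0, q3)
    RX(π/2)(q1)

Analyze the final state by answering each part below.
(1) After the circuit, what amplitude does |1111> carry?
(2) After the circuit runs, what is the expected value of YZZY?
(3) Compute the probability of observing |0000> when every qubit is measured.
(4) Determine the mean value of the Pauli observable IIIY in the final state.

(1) The amplitude on |1111> is 0.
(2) The expectation value of YZZY is 0.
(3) Outcome |0000> occurs with probability 1/2.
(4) In the final state, IIIY has expectation 0.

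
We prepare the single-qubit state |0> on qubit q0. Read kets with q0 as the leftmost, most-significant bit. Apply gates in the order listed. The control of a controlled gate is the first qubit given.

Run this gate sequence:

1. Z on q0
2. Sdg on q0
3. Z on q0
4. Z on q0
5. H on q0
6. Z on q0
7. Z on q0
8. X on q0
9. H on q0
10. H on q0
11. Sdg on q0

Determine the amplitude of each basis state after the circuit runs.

The final amplitudes are sqrt(2)/2 on |0>, -sqrt(2)*I/2 on |1>.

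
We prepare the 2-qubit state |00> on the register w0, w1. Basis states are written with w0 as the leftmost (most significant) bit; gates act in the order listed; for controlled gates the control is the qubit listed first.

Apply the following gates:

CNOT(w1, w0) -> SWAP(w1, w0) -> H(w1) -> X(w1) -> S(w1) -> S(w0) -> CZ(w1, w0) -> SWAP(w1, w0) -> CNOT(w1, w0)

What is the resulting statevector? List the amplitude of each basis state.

After the circuit, the state carries amplitude sqrt(2)/2 on |00>, 0 on |01>, sqrt(2)*I/2 on |10>, 0 on |11>.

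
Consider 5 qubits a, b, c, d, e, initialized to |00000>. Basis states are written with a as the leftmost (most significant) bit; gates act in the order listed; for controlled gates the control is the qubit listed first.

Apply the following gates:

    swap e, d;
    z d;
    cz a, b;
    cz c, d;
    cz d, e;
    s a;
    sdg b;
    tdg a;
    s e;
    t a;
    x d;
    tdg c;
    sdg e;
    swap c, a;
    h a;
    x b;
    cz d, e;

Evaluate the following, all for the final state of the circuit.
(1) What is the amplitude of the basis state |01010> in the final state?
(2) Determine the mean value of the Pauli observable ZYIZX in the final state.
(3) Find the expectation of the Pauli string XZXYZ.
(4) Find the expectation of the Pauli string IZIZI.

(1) The final state's coefficient on |01010> equals sqrt(2)/2.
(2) The observable ZYIZX averages to 0.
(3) In the final state, XZXYZ has expectation 0.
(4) The observable IZIZI averages to 1.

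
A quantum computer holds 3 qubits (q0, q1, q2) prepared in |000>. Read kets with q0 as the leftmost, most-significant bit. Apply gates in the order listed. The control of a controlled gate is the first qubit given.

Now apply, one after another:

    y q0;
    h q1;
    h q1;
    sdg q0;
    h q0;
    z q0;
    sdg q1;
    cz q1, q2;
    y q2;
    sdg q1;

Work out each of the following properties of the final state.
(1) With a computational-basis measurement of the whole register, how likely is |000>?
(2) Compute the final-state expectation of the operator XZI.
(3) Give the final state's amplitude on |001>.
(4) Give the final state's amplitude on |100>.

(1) A full measurement returns |000> with probability 0.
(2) In the final state, XZI has expectation 1.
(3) The amplitude on |001> is sqrt(2)*I/2.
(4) |100> carries amplitude 0 in the final state.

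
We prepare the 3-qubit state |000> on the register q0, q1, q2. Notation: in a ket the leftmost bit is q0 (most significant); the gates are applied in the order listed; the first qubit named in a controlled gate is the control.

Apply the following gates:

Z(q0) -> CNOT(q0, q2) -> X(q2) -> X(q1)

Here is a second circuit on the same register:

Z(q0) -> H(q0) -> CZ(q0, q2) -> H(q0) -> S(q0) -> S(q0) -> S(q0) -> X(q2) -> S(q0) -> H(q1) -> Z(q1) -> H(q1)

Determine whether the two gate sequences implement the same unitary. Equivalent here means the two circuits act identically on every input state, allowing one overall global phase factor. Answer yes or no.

No: there is an input state on which the two circuits produce genuinely different outputs (not merely differing by a phase).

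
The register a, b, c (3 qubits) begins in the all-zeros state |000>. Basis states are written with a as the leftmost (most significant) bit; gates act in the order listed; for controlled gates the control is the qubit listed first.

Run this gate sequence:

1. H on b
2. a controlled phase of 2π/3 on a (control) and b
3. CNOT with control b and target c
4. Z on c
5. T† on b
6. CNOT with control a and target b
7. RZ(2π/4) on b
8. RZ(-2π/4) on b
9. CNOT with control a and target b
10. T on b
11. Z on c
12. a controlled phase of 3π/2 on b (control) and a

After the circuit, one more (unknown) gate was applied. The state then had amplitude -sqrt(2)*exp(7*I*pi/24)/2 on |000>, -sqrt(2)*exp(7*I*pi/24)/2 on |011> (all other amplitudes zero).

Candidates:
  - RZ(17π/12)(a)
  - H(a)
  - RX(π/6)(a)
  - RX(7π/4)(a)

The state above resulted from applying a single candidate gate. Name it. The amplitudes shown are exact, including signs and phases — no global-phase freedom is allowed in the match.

The unique candidate consistent with the amplitudes is RZ(17π/12)(a). Key observation: steps 4-11 multiply out to the identity, so the circuit reduces to the remaining gates.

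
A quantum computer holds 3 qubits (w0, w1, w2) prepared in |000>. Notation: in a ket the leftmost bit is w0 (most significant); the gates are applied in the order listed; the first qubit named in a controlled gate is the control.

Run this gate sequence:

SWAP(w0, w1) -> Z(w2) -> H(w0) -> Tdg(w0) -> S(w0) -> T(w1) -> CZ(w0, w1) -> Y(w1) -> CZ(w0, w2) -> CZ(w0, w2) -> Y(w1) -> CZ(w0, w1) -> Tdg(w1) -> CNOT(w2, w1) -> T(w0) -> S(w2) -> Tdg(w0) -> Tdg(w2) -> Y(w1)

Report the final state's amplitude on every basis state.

The final amplitudes are sqrt(2)*I/2 on |010>, sqrt(2)*exp(3*I*pi/4)/2 on |110>, and 0 on every other basis state. Key observation: steps 6-13 multiply out to the identity, so the circuit reduces to the remaining gates.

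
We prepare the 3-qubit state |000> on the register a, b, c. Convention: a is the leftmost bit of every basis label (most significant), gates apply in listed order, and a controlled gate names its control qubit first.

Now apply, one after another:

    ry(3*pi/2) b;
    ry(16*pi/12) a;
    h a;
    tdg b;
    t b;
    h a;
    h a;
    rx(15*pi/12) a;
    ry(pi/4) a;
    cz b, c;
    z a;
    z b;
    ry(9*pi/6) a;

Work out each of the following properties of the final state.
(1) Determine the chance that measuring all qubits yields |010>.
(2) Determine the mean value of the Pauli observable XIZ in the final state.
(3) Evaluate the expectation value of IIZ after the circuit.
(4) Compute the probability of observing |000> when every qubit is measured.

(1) A full measurement returns |010> with probability -sqrt(3)/16 + sqrt(2)/16 + 1/4. Key observation: steps 3-6 multiply out to the identity, so the circuit reduces to the remaining gates.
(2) In the final state, XIZ has expectation -sqrt(3)/4 - sqrt(2)/4.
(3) In the final state, IIZ has expectation 1.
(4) Outcome |000> occurs with probability -sqrt(3)/16 + sqrt(2)/16 + 1/4.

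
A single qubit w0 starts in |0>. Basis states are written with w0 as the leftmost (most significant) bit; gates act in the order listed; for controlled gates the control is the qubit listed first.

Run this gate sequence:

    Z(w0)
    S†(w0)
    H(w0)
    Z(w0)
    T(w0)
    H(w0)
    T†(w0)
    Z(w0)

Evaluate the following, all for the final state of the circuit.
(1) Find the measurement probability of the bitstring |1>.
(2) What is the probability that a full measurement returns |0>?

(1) The probability of measuring |1> is sqrt(2)/4 + 1/2.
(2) A full measurement returns |0> with probability 1/2 - sqrt(2)/4.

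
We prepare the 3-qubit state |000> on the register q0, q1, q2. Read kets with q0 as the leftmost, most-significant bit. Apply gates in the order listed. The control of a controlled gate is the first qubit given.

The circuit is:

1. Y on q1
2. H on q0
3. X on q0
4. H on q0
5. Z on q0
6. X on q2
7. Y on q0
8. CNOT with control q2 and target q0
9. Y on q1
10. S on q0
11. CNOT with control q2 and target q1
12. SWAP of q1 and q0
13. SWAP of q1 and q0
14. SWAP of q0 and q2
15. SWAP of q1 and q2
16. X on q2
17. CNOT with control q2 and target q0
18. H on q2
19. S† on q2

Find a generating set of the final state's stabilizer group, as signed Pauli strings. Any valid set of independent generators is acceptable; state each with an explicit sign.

One valid set of independent stabilizer generators is -IIY, -ZII, +IZI (any independent generating set of the same group is equally correct).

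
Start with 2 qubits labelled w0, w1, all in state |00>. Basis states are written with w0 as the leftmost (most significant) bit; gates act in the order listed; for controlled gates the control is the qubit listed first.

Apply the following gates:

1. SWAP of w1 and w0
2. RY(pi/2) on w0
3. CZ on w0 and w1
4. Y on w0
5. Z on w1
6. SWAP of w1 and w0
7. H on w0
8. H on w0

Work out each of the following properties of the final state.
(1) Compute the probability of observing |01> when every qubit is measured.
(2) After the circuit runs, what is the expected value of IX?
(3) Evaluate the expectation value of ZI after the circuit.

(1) The probability of measuring |01> is 1/2. Key observation: steps 7-8 multiply out to the identity, so the circuit reduces to the remaining gates.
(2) In the final state, IX has expectation -1.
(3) In the final state, ZI has expectation 1.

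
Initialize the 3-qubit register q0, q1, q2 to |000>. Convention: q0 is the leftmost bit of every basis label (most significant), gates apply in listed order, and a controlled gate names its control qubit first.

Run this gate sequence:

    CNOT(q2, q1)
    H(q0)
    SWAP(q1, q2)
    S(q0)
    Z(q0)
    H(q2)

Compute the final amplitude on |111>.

The final state's coefficient on |111> equals 0.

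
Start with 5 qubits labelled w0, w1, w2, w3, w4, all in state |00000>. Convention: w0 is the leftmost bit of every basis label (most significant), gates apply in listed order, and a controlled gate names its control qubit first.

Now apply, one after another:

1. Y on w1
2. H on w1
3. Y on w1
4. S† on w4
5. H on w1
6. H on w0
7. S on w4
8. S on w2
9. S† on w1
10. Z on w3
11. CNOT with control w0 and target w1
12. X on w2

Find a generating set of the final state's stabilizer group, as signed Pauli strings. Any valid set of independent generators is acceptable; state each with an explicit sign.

The stabilizer group can be generated by +XXIII, +ZZIII, -IIZII, +IIIZI, +IIIIZ, among other valid generating sets.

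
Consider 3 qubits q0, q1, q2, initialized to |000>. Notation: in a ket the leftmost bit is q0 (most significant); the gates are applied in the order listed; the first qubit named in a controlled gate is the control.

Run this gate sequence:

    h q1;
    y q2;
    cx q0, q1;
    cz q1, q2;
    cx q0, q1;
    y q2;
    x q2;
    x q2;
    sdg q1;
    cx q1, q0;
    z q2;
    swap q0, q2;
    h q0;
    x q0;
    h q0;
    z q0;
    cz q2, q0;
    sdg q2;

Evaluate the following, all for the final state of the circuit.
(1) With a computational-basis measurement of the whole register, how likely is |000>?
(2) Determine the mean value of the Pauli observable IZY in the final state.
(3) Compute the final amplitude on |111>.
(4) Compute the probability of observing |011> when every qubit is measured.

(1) Outcome |000> occurs with probability 1/2. Key observation: steps 13-16 multiply out to the identity, so the circuit reduces to the remaining gates.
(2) In the final state, IZY has expectation 0.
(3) The amplitude on |111> is 0.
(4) A full measurement returns |011> with probability 1/2.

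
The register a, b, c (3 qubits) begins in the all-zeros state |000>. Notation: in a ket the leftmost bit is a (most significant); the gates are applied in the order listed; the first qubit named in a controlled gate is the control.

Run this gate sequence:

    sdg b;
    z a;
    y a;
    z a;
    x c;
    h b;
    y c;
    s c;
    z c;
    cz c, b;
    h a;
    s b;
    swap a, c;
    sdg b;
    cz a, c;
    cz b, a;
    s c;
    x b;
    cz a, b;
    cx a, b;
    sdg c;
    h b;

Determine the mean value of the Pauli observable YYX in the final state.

In the final state, YYX has expectation 0.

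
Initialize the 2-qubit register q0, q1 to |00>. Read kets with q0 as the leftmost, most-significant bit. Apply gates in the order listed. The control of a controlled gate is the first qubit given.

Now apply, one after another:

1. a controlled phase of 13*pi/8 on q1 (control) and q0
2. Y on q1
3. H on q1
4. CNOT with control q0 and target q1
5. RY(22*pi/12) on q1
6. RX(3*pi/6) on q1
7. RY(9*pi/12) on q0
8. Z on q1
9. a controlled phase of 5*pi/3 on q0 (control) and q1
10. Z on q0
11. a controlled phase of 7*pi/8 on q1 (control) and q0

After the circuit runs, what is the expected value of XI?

The observable XI averages to sqrt(2)*(-4 - sqrt(3)*sqrt(2 - sqrt(2)) + sqrt(sqrt(2) + 2))/16.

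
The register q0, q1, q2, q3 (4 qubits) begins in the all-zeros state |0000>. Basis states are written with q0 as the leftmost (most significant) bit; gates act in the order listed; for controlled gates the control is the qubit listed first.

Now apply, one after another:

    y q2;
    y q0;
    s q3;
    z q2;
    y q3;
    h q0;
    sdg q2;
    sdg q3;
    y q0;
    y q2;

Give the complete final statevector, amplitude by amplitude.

The resulting statevector has amplitude -sqrt(2)*I/2 on |0001>, -sqrt(2)*I/2 on |1001>, and 0 on every other basis state.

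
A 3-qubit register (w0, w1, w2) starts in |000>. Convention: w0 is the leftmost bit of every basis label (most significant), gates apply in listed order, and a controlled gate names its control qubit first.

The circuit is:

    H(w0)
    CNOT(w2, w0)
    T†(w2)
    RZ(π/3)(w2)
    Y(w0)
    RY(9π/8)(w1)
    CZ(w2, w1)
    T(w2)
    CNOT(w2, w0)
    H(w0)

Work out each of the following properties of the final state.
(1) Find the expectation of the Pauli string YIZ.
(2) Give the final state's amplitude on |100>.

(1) In the final state, YIZ has expectation 0.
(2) The final state's coefficient on |100> equals exp(I*pi/3)*sin(pi/16).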